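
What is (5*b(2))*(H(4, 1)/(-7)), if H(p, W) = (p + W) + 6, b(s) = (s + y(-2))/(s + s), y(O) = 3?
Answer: -275/28 ≈ -9.8214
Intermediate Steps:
b(s) = (3 + s)/(2*s) (b(s) = (s + 3)/(s + s) = (3 + s)/((2*s)) = (3 + s)*(1/(2*s)) = (3 + s)/(2*s))
H(p, W) = 6 + W + p (H(p, W) = (W + p) + 6 = 6 + W + p)
(5*b(2))*(H(4, 1)/(-7)) = (5*((½)*(3 + 2)/2))*((6 + 1 + 4)/(-7)) = (5*((½)*(½)*5))*(11*(-⅐)) = (5*(5/4))*(-11/7) = (25/4)*(-11/7) = -275/28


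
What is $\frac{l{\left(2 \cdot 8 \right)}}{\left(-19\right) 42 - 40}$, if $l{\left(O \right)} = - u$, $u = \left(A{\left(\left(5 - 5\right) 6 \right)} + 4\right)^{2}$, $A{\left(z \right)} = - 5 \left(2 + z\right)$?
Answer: $\frac{18}{419} \approx 0.042959$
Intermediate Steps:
$A{\left(z \right)} = -10 - 5 z$
$u = 36$ ($u = \left(\left(-10 - 5 \left(5 - 5\right) 6\right) + 4\right)^{2} = \left(\left(-10 - 5 \cdot 0 \cdot 6\right) + 4\right)^{2} = \left(\left(-10 - 0\right) + 4\right)^{2} = \left(\left(-10 + 0\right) + 4\right)^{2} = \left(-10 + 4\right)^{2} = \left(-6\right)^{2} = 36$)
$l{\left(O \right)} = -36$ ($l{\left(O \right)} = \left(-1\right) 36 = -36$)
$\frac{l{\left(2 \cdot 8 \right)}}{\left(-19\right) 42 - 40} = - \frac{36}{\left(-19\right) 42 - 40} = - \frac{36}{-798 - 40} = - \frac{36}{-838} = \left(-36\right) \left(- \frac{1}{838}\right) = \frac{18}{419}$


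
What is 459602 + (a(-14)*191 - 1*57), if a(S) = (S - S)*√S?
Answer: 459545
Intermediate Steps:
a(S) = 0 (a(S) = 0*√S = 0)
459602 + (a(-14)*191 - 1*57) = 459602 + (0*191 - 1*57) = 459602 + (0 - 57) = 459602 - 57 = 459545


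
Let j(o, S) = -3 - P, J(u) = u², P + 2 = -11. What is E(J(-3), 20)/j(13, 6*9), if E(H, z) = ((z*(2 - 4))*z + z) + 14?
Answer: -383/5 ≈ -76.600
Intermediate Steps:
P = -13 (P = -2 - 11 = -13)
E(H, z) = 14 + z - 2*z² (E(H, z) = ((z*(-2))*z + z) + 14 = ((-2*z)*z + z) + 14 = (-2*z² + z) + 14 = (z - 2*z²) + 14 = 14 + z - 2*z²)
j(o, S) = 10 (j(o, S) = -3 - 1*(-13) = -3 + 13 = 10)
E(J(-3), 20)/j(13, 6*9) = (14 + 20 - 2*20²)/10 = (14 + 20 - 2*400)*(⅒) = (14 + 20 - 800)*(⅒) = -766*⅒ = -383/5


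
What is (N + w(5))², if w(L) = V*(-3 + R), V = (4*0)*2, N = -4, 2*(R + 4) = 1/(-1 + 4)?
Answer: 16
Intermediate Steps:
R = -23/6 (R = -4 + 1/(2*(-1 + 4)) = -4 + (½)/3 = -4 + (½)*(⅓) = -4 + ⅙ = -23/6 ≈ -3.8333)
V = 0 (V = 0*2 = 0)
w(L) = 0 (w(L) = 0*(-3 - 23/6) = 0*(-41/6) = 0)
(N + w(5))² = (-4 + 0)² = (-4)² = 16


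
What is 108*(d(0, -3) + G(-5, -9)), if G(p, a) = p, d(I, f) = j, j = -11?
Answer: -1728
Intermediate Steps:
d(I, f) = -11
108*(d(0, -3) + G(-5, -9)) = 108*(-11 - 5) = 108*(-16) = -1728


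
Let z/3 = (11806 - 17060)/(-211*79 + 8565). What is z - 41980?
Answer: -170095079/4052 ≈ -41978.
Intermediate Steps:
z = 7881/4052 (z = 3*((11806 - 17060)/(-211*79 + 8565)) = 3*(-5254/(-16669 + 8565)) = 3*(-5254/(-8104)) = 3*(-5254*(-1/8104)) = 3*(2627/4052) = 7881/4052 ≈ 1.9450)
z - 41980 = 7881/4052 - 41980 = -170095079/4052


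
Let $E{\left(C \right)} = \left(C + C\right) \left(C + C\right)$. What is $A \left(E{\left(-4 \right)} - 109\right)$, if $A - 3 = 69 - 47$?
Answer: $-1125$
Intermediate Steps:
$E{\left(C \right)} = 4 C^{2}$ ($E{\left(C \right)} = 2 C 2 C = 4 C^{2}$)
$A = 25$ ($A = 3 + \left(69 - 47\right) = 3 + 22 = 25$)
$A \left(E{\left(-4 \right)} - 109\right) = 25 \left(4 \left(-4\right)^{2} - 109\right) = 25 \left(4 \cdot 16 - 109\right) = 25 \left(64 - 109\right) = 25 \left(-45\right) = -1125$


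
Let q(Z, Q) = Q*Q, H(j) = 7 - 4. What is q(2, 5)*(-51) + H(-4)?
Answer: -1272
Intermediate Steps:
H(j) = 3
q(Z, Q) = Q²
q(2, 5)*(-51) + H(-4) = 5²*(-51) + 3 = 25*(-51) + 3 = -1275 + 3 = -1272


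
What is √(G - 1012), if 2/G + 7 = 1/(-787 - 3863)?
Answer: 8*I*√16759142758/32551 ≈ 31.816*I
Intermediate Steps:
G = -9300/32551 (G = 2/(-7 + 1/(-787 - 3863)) = 2/(-7 + 1/(-4650)) = 2/(-7 - 1/4650) = 2/(-32551/4650) = 2*(-4650/32551) = -9300/32551 ≈ -0.28571)
√(G - 1012) = √(-9300/32551 - 1012) = √(-32950912/32551) = 8*I*√16759142758/32551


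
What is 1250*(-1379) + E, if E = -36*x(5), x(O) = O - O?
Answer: -1723750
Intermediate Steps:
x(O) = 0
E = 0 (E = -36*0 = 0)
1250*(-1379) + E = 1250*(-1379) + 0 = -1723750 + 0 = -1723750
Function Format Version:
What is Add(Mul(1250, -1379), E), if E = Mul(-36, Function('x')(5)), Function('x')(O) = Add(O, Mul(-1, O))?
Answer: -1723750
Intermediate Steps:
Function('x')(O) = 0
E = 0 (E = Mul(-36, 0) = 0)
Add(Mul(1250, -1379), E) = Add(Mul(1250, -1379), 0) = Add(-1723750, 0) = -1723750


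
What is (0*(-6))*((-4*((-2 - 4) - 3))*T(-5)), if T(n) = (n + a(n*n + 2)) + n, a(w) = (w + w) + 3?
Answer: 0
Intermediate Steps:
a(w) = 3 + 2*w (a(w) = 2*w + 3 = 3 + 2*w)
T(n) = 7 + 2*n + 2*n**2 (T(n) = (n + (3 + 2*(n*n + 2))) + n = (n + (3 + 2*(n**2 + 2))) + n = (n + (3 + 2*(2 + n**2))) + n = (n + (3 + (4 + 2*n**2))) + n = (n + (7 + 2*n**2)) + n = (7 + n + 2*n**2) + n = 7 + 2*n + 2*n**2)
(0*(-6))*((-4*((-2 - 4) - 3))*T(-5)) = (0*(-6))*((-4*((-2 - 4) - 3))*(7 + 2*(-5) + 2*(-5)**2)) = 0*((-4*(-6 - 3))*(7 - 10 + 2*25)) = 0*((-4*(-9))*(7 - 10 + 50)) = 0*(36*47) = 0*1692 = 0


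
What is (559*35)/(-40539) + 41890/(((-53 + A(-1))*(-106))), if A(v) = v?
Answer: 264364775/38674206 ≈ 6.8357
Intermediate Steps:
(559*35)/(-40539) + 41890/(((-53 + A(-1))*(-106))) = (559*35)/(-40539) + 41890/(((-53 - 1)*(-106))) = 19565*(-1/40539) + 41890/((-54*(-106))) = -19565/40539 + 41890/5724 = -19565/40539 + 41890*(1/5724) = -19565/40539 + 20945/2862 = 264364775/38674206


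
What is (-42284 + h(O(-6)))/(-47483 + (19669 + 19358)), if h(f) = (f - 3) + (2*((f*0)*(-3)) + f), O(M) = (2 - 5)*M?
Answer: 42251/8456 ≈ 4.9966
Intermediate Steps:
O(M) = -3*M
h(f) = -3 + 2*f (h(f) = (-3 + f) + (2*(0*(-3)) + f) = (-3 + f) + (2*0 + f) = (-3 + f) + (0 + f) = (-3 + f) + f = -3 + 2*f)
(-42284 + h(O(-6)))/(-47483 + (19669 + 19358)) = (-42284 + (-3 + 2*(-3*(-6))))/(-47483 + (19669 + 19358)) = (-42284 + (-3 + 2*18))/(-47483 + 39027) = (-42284 + (-3 + 36))/(-8456) = (-42284 + 33)*(-1/8456) = -42251*(-1/8456) = 42251/8456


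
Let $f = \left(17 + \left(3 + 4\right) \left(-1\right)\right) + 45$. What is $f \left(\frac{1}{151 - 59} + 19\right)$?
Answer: $\frac{96195}{92} \approx 1045.6$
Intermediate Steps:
$f = 55$ ($f = \left(17 + 7 \left(-1\right)\right) + 45 = \left(17 - 7\right) + 45 = 10 + 45 = 55$)
$f \left(\frac{1}{151 - 59} + 19\right) = 55 \left(\frac{1}{151 - 59} + 19\right) = 55 \left(\frac{1}{92} + 19\right) = 55 \cdot \frac{1749}{92} = \frac{96195}{92}$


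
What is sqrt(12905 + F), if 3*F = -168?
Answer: sqrt(12849) ≈ 113.35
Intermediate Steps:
F = -56 (F = (1/3)*(-168) = -56)
sqrt(12905 + F) = sqrt(12905 - 56) = sqrt(12849)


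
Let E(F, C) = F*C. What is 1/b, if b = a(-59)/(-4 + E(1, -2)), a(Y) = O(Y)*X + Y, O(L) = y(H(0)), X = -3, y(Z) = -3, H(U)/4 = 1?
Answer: 3/25 ≈ 0.12000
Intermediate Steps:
H(U) = 4 (H(U) = 4*1 = 4)
E(F, C) = C*F
O(L) = -3
a(Y) = 9 + Y (a(Y) = -3*(-3) + Y = 9 + Y)
b = 25/3 (b = (9 - 59)/(-4 - 2*1) = -50/(-4 - 2) = -50/(-6) = -50*(-⅙) = 25/3 ≈ 8.3333)
1/b = 1/(25/3) = 3/25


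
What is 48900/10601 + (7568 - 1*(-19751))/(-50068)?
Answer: 2158716481/530770868 ≈ 4.0671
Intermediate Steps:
48900/10601 + (7568 - 1*(-19751))/(-50068) = 48900*(1/10601) + (7568 + 19751)*(-1/50068) = 48900/10601 + 27319*(-1/50068) = 48900/10601 - 27319/50068 = 2158716481/530770868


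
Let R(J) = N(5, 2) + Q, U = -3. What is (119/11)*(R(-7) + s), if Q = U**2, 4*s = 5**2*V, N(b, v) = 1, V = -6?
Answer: -595/2 ≈ -297.50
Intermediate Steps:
s = -75/2 (s = (5**2*(-6))/4 = (25*(-6))/4 = (1/4)*(-150) = -75/2 ≈ -37.500)
Q = 9 (Q = (-3)**2 = 9)
R(J) = 10 (R(J) = 1 + 9 = 10)
(119/11)*(R(-7) + s) = (119/11)*(10 - 75/2) = (119*(1/11))*(-55/2) = (119/11)*(-55/2) = -595/2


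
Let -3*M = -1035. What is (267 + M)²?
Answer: 374544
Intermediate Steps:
M = 345 (M = -⅓*(-1035) = 345)
(267 + M)² = (267 + 345)² = 612² = 374544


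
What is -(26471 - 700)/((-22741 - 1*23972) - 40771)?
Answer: 25771/87484 ≈ 0.29458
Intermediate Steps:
-(26471 - 700)/((-22741 - 1*23972) - 40771) = -25771/((-22741 - 23972) - 40771) = -25771/(-46713 - 40771) = -25771/(-87484) = -25771*(-1)/87484 = -1*(-25771/87484) = 25771/87484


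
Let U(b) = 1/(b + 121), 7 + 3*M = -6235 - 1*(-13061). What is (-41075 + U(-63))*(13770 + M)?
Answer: -38220025007/58 ≈ -6.5897e+8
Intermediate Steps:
M = 2273 (M = -7/3 + (-6235 - 1*(-13061))/3 = -7/3 + (-6235 + 13061)/3 = -7/3 + (⅓)*6826 = -7/3 + 6826/3 = 2273)
U(b) = 1/(121 + b)
(-41075 + U(-63))*(13770 + M) = (-41075 + 1/(121 - 63))*(13770 + 2273) = (-41075 + 1/58)*16043 = -2382349/58*16043 = -38220025007/58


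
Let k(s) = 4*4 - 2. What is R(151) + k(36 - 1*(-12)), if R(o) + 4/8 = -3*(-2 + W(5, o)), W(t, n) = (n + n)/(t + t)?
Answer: -711/10 ≈ -71.100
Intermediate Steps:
k(s) = 14 (k(s) = 16 - 2 = 14)
W(t, n) = n/t (W(t, n) = (2*n)/((2*t)) = (2*n)*(1/(2*t)) = n/t)
R(o) = 11/2 - 3*o/5 (R(o) = -½ - 3*(-2 + o/5) = -½ + (6 - 3*o/5) = 11/2 - 3*o/5)
R(151) + k(36 - 1*(-12)) = (11/2 - ⅗*151) + 14 = (11/2 - 453/5) + 14 = -851/10 + 14 = -711/10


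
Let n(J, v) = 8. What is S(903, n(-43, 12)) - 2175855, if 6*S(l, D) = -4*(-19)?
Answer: -6527527/3 ≈ -2.1758e+6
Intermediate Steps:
S(l, D) = 38/3 (S(l, D) = (-4*(-19))/6 = (⅙)*76 = 38/3)
S(903, n(-43, 12)) - 2175855 = 38/3 - 2175855 = -6527527/3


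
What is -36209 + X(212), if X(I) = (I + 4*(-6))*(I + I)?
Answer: 43503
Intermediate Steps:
X(I) = 2*I*(-24 + I) (X(I) = (I - 24)*(2*I) = (-24 + I)*(2*I) = 2*I*(-24 + I))
-36209 + X(212) = -36209 + 2*212*(-24 + 212) = -36209 + 2*212*188 = -36209 + 79712 = 43503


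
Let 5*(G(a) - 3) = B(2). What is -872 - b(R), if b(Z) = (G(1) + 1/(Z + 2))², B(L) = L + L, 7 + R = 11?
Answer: -798961/900 ≈ -887.73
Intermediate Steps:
R = 4 (R = -7 + 11 = 4)
B(L) = 2*L
G(a) = 19/5 (G(a) = 3 + (2*2)/5 = 3 + (⅕)*4 = 3 + ⅘ = 19/5)
b(Z) = (19/5 + 1/(2 + Z))² (b(Z) = (19/5 + 1/(Z + 2))² = (19/5 + 1/(2 + Z))²)
-872 - b(R) = -872 - (43 + 19*4)²/(25*(2 + 4)²) = -872 - (43 + 76)²/(25*6²) = -872 - 119²/(25*36) = -872 - 14161/(25*36) = -872 - 1*14161/900 = -872 - 14161/900 = -798961/900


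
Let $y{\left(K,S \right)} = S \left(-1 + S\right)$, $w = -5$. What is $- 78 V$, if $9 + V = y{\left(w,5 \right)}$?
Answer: $-858$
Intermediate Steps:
$V = 11$ ($V = -9 + 5 \left(-1 + 5\right) = -9 + 5 \cdot 4 = -9 + 20 = 11$)
$- 78 V = \left(-78\right) 11 = -858$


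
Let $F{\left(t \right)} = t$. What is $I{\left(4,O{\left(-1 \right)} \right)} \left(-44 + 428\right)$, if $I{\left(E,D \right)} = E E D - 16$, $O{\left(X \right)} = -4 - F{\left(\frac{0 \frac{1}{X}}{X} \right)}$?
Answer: $-30720$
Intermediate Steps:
$O{\left(X \right)} = -4$ ($O{\left(X \right)} = -4 - \frac{0 \frac{1}{X}}{X} = -4 - \frac{0}{X} = -4 - 0 = -4 + 0 = -4$)
$I{\left(E,D \right)} = -16 + D E^{2}$ ($I{\left(E,D \right)} = E^{2} D - 16 = D E^{2} - 16 = -16 + D E^{2}$)
$I{\left(4,O{\left(-1 \right)} \right)} \left(-44 + 428\right) = \left(-16 - 4 \cdot 4^{2}\right) \left(-44 + 428\right) = \left(-16 - 64\right) 384 = \left(-80\right) 384 = -30720$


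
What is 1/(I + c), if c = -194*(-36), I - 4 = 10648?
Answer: 1/17636 ≈ 5.6702e-5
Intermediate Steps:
I = 10652 (I = 4 + 10648 = 10652)
c = 6984
1/(I + c) = 1/(10652 + 6984) = 1/17636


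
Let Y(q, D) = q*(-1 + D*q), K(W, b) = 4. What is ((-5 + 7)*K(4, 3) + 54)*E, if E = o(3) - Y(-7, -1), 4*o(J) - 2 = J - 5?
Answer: 2604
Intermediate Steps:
o(J) = -¾ + J/4 (o(J) = ½ + (J - 5)/4 = ½ + (-5 + J)/4 = ½ + (-5/4 + J/4) = -¾ + J/4)
E = 42 (E = (-¾ + (¼)*3) - (-7)*(-1 - 1*(-7)) = (-¾ + ¾) - (-7)*(-1 + 7) = 0 - (-7)*6 = 0 - 1*(-42) = 0 + 42 = 42)
((-5 + 7)*K(4, 3) + 54)*E = ((-5 + 7)*4 + 54)*42 = (2*4 + 54)*42 = (8 + 54)*42 = 62*42 = 2604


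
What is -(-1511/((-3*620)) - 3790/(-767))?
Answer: -8208337/1426620 ≈ -5.7537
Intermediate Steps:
-(-1511/((-3*620)) - 3790/(-767)) = -(-1511/(-1860) - 3790*(-1/767)) = -(-1511*(-1/1860) + 3790/767) = -(1511/1860 + 3790/767) = -1*8208337/1426620 = -8208337/1426620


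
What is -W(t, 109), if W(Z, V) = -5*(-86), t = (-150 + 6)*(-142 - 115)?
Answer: -430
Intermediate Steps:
t = 37008 (t = -144*(-257) = 37008)
W(Z, V) = 430
-W(t, 109) = -1*430 = -430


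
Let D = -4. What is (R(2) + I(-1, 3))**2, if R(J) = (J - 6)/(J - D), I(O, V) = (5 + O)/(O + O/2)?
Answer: 100/9 ≈ 11.111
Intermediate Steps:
I(O, V) = 2*(5 + O)/(3*O) (I(O, V) = (5 + O)/(O + O*(1/2)) = (5 + O)/(O + O/2) = (5 + O)/((3*O/2)) = (5 + O)*(2/(3*O)) = 2*(5 + O)/(3*O))
R(J) = (-6 + J)/(4 + J) (R(J) = (J - 6)/(J - 1*(-4)) = (-6 + J)/(J + 4) = (-6 + J)/(4 + J))
(R(2) + I(-1, 3))**2 = ((-6 + 2)/(4 + 2) + (2/3)*(5 - 1)/(-1))**2 = (-4/6 + (2/3)*(-1)*4)**2 = ((1/6)*(-4) - 8/3)**2 = (-2/3 - 8/3)**2 = (-10/3)**2 = 100/9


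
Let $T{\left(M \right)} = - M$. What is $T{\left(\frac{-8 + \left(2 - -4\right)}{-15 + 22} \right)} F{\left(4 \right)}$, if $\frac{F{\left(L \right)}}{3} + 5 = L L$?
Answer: $\frac{66}{7} \approx 9.4286$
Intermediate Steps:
$F{\left(L \right)} = -15 + 3 L^{2}$ ($F{\left(L \right)} = -15 + 3 L L = -15 + 3 L^{2}$)
$T{\left(\frac{-8 + \left(2 - -4\right)}{-15 + 22} \right)} F{\left(4 \right)} = - \frac{-8 + \left(2 - -4\right)}{-15 + 22} \left(-15 + 3 \cdot 4^{2}\right) = - \frac{-8 + \left(2 + 4\right)}{7} \left(-15 + 3 \cdot 16\right) = - \frac{-8 + 6}{7} \left(-15 + 48\right) = - \frac{-2}{7} \cdot 33 = \left(-1\right) \left(- \frac{2}{7}\right) 33 = \frac{2}{7} \cdot 33 = \frac{66}{7}$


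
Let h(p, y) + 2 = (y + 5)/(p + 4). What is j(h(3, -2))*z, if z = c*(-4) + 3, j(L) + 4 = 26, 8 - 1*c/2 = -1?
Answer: -1518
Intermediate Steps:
c = 18 (c = 16 - 2*(-1) = 16 + 2 = 18)
h(p, y) = -2 + (5 + y)/(4 + p) (h(p, y) = -2 + (y + 5)/(p + 4) = -2 + (5 + y)/(4 + p))
j(L) = 22 (j(L) = -4 + 26 = 22)
z = -69 (z = 18*(-4) + 3 = -72 + 3 = -69)
j(h(3, -2))*z = 22*(-69) = -1518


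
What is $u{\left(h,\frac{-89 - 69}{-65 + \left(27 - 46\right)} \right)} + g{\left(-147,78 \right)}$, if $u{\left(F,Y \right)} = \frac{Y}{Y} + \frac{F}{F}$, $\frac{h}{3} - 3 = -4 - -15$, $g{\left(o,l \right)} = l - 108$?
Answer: $-28$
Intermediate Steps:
$g{\left(o,l \right)} = -108 + l$ ($g{\left(o,l \right)} = l - 108 = -108 + l$)
$h = 42$ ($h = 9 + 3 \left(-4 - -15\right) = 9 + 3 \left(-4 + 15\right) = 9 + 3 \cdot 11 = 9 + 33 = 42$)
$u{\left(F,Y \right)} = 2$ ($u{\left(F,Y \right)} = 1 + 1 = 2$)
$u{\left(h,\frac{-89 - 69}{-65 + \left(27 - 46\right)} \right)} + g{\left(-147,78 \right)} = 2 + \left(-108 + 78\right) = 2 - 30 = -28$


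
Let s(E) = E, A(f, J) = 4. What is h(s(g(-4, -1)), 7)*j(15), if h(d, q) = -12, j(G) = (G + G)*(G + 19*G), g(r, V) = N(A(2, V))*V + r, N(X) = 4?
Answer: -108000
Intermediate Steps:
g(r, V) = r + 4*V (g(r, V) = 4*V + r = r + 4*V)
j(G) = 40*G**2 (j(G) = (2*G)*(20*G) = 40*G**2)
h(s(g(-4, -1)), 7)*j(15) = -480*15**2 = -480*225 = -12*9000 = -108000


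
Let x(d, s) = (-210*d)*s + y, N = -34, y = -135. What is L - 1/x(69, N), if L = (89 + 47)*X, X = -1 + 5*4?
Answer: 1272684599/492525 ≈ 2584.0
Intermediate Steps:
x(d, s) = -135 - 210*d*s (x(d, s) = (-210*d)*s - 135 = -210*d*s - 135 = -135 - 210*d*s)
X = 19 (X = -1 + 20 = 19)
L = 2584 (L = (89 + 47)*19 = 136*19 = 2584)
L - 1/x(69, N) = 2584 - 1/(-135 - 210*69*(-34)) = 2584 - 1/(-135 + 492660) = 2584 - 1/492525 = 1272684599/492525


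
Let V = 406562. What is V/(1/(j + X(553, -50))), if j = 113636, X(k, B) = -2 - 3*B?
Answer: 46260250608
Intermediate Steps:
V/(1/(j + X(553, -50))) = 406562/(1/(113636 + (-2 - 3*(-50)))) = 406562/(1/(113636 + (-2 + 150))) = 406562/(1/(113636 + 148)) = 406562/(1/113784) = 406562*113784 = 46260250608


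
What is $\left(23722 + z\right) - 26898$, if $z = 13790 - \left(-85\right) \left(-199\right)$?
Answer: $-6301$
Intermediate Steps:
$z = -3125$ ($z = 13790 - 16915 = -3125$)
$\left(23722 + z\right) - 26898 = \left(23722 - 3125\right) - 26898 = 20597 - 26898 = -6301$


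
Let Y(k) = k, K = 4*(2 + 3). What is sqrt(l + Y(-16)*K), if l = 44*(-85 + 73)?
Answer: 4*I*sqrt(53) ≈ 29.12*I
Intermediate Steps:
K = 20 (K = 4*5 = 20)
l = -528 (l = 44*(-12) = -528)
sqrt(l + Y(-16)*K) = sqrt(-528 - 16*20) = sqrt(-528 - 320) = sqrt(-848) = 4*I*sqrt(53)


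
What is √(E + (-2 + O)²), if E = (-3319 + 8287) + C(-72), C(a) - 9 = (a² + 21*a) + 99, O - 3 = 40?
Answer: √10429 ≈ 102.12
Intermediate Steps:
O = 43 (O = 3 + 40 = 43)
C(a) = 108 + a² + 21*a (C(a) = 9 + ((a² + 21*a) + 99) = 9 + (99 + a² + 21*a) = 108 + a² + 21*a)
E = 8748 (E = (-3319 + 8287) + (108 + (-72)² + 21*(-72)) = 4968 + (108 + 5184 - 1512) = 4968 + 3780 = 8748)
√(E + (-2 + O)²) = √(8748 + (-2 + 43)²) = √(8748 + 41²) = √(8748 + 1681) = √10429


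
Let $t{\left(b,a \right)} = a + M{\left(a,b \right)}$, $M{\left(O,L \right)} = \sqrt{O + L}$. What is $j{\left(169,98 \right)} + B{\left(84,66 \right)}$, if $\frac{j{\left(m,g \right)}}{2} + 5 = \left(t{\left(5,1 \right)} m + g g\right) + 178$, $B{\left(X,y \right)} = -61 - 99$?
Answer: $19732 + 338 \sqrt{6} \approx 20560.0$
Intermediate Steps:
$M{\left(O,L \right)} = \sqrt{L + O}$
$B{\left(X,y \right)} = -160$ ($B{\left(X,y \right)} = -61 - 99 = -160$)
$t{\left(b,a \right)} = a + \sqrt{a + b}$ ($t{\left(b,a \right)} = a + \sqrt{b + a} = a + \sqrt{a + b}$)
$j{\left(m,g \right)} = 346 + 2 g^{2} + 2 m \left(1 + \sqrt{6}\right)$ ($j{\left(m,g \right)} = -10 + 2 \left(\left(\left(1 + \sqrt{1 + 5}\right) m + g g\right) + 178\right) = -10 + 2 \left(\left(\left(1 + \sqrt{6}\right) m + g^{2}\right) + 178\right) = -10 + 2 \left(\left(m \left(1 + \sqrt{6}\right) + g^{2}\right) + 178\right) = -10 + 2 \left(\left(g^{2} + m \left(1 + \sqrt{6}\right)\right) + 178\right) = -10 + 2 \left(178 + g^{2} + m \left(1 + \sqrt{6}\right)\right) = -10 + \left(356 + 2 g^{2} + 2 m \left(1 + \sqrt{6}\right)\right) = 346 + 2 g^{2} + 2 m \left(1 + \sqrt{6}\right)$)
$j{\left(169,98 \right)} + B{\left(84,66 \right)} = \left(346 + 2 \cdot 98^{2} + 2 \cdot 169 \left(1 + \sqrt{6}\right)\right) - 160 = \left(346 + 2 \cdot 9604 + \left(338 + 338 \sqrt{6}\right)\right) - 160 = \left(346 + 19208 + \left(338 + 338 \sqrt{6}\right)\right) - 160 = \left(19892 + 338 \sqrt{6}\right) - 160 = 19732 + 338 \sqrt{6}$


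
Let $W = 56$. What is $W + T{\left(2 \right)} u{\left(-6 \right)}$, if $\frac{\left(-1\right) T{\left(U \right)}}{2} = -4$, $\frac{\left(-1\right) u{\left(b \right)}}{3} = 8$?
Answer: $-136$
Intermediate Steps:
$u{\left(b \right)} = -24$ ($u{\left(b \right)} = \left(-3\right) 8 = -24$)
$T{\left(U \right)} = 8$ ($T{\left(U \right)} = \left(-2\right) \left(-4\right) = 8$)
$W + T{\left(2 \right)} u{\left(-6 \right)} = 56 + 8 \left(-24\right) = 56 - 192 = -136$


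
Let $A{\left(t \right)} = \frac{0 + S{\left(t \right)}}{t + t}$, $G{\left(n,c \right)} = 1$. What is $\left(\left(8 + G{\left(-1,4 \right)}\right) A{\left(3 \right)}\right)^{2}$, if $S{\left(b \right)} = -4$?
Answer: $36$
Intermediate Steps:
$A{\left(t \right)} = - \frac{2}{t}$ ($A{\left(t \right)} = \frac{0 - 4}{t + t} = - \frac{4}{2 t} = - 4 \frac{1}{2 t} = - \frac{2}{t}$)
$\left(\left(8 + G{\left(-1,4 \right)}\right) A{\left(3 \right)}\right)^{2} = \left(\left(8 + 1\right) \left(- \frac{2}{3}\right)\right)^{2} = \left(9 \left(\left(-2\right) \frac{1}{3}\right)\right)^{2} = \left(9 \left(- \frac{2}{3}\right)\right)^{2} = \left(-6\right)^{2} = 36$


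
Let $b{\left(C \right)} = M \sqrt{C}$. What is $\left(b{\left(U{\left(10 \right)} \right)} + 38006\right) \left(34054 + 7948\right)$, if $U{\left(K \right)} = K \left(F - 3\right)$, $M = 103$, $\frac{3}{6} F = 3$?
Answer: $1596328012 + 4326206 \sqrt{30} \approx 1.62 \cdot 10^{9}$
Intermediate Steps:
$F = 6$ ($F = 2 \cdot 3 = 6$)
$U{\left(K \right)} = 3 K$ ($U{\left(K \right)} = K \left(6 - 3\right) = K 3 = 3 K$)
$b{\left(C \right)} = 103 \sqrt{C}$
$\left(b{\left(U{\left(10 \right)} \right)} + 38006\right) \left(34054 + 7948\right) = \left(103 \sqrt{3 \cdot 10} + 38006\right) \left(34054 + 7948\right) = \left(103 \sqrt{30} + 38006\right) 42002 = \left(38006 + 103 \sqrt{30}\right) 42002 = 1596328012 + 4326206 \sqrt{30}$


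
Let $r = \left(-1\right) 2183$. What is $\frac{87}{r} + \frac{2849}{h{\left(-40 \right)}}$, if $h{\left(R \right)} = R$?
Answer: $- \frac{6222847}{87320} \approx -71.265$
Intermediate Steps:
$r = -2183$
$\frac{87}{r} + \frac{2849}{h{\left(-40 \right)}} = \frac{87}{-2183} + \frac{2849}{-40} = 87 \left(- \frac{1}{2183}\right) + 2849 \left(- \frac{1}{40}\right) = - \frac{87}{2183} - \frac{2849}{40} = - \frac{6222847}{87320}$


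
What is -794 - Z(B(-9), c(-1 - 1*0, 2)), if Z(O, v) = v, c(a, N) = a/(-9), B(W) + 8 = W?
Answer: -7147/9 ≈ -794.11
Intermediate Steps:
B(W) = -8 + W
c(a, N) = -a/9 (c(a, N) = a*(-⅑) = -a/9)
-794 - Z(B(-9), c(-1 - 1*0, 2)) = -794 - (-1)*(-1 - 1*0)/9 = -794 - (-1)*(-1 + 0)/9 = -794 - (-1)*(-1)/9 = -794 - 1*⅑ = -794 - ⅑ = -7147/9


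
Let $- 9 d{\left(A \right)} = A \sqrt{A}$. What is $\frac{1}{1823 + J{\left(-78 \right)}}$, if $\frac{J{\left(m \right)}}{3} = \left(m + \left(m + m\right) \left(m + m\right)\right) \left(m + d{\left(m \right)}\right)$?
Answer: $- \frac{5674549}{63228327691993} - \frac{630708 i \sqrt{78}}{63228327691993} \approx -8.9747 \cdot 10^{-8} - 8.8098 \cdot 10^{-8} i$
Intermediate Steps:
$d{\left(A \right)} = - \frac{A^{\frac{3}{2}}}{9}$ ($d{\left(A \right)} = - \frac{A \sqrt{A}}{9} = - \frac{A^{\frac{3}{2}}}{9}$)
$J{\left(m \right)} = 3 \left(m + 4 m^{2}\right) \left(m - \frac{m^{\frac{3}{2}}}{9}\right)$ ($J{\left(m \right)} = 3 \left(m + \left(m + m\right) \left(m + m\right)\right) \left(m - \frac{m^{\frac{3}{2}}}{9}\right) = 3 \left(m + 2 m 2 m\right) \left(m - \frac{m^{\frac{3}{2}}}{9}\right) = 3 \left(m + 4 m^{2}\right) \left(m - \frac{m^{\frac{3}{2}}}{9}\right)$)
$\frac{1}{1823 + J{\left(-78 \right)}} = \frac{1}{1823 + \frac{1}{3} \left(-78\right) \left(- \left(-78\right)^{\frac{3}{2}} - 4 \left(-78\right)^{\frac{5}{2}} + 9 \left(-78\right) + 36 \left(-78\right)^{2}\right)} = \frac{1}{1823 + \frac{1}{3} \left(-78\right) \left(- \left(-78\right) i \sqrt{78} - 4 \cdot 6084 i \sqrt{78} - 702 + 36 \cdot 6084\right)} = \frac{1}{1823 + \frac{1}{3} \left(-78\right) \left(78 i \sqrt{78} - 24336 i \sqrt{78} - 702 + 219024\right)} = \frac{1}{1823 + \frac{1}{3} \left(-78\right) \left(218322 - 24258 i \sqrt{78}\right)} = \frac{1}{1823 - \left(5676372 - 630708 i \sqrt{78}\right)} = \frac{1}{-5674549 + 630708 i \sqrt{78}}$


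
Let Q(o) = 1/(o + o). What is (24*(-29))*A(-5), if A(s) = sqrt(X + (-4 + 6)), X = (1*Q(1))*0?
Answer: -696*sqrt(2) ≈ -984.29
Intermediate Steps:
Q(o) = 1/(2*o)
X = 0 (X = (1*((1/2)/1))*0 = (1*((1/2)*1))*0 = (1*(1/2))*0 = (1/2)*0 = 0)
A(s) = sqrt(2) (A(s) = sqrt(0 + (-4 + 6)) = sqrt(0 + 2) = sqrt(2))
(24*(-29))*A(-5) = (24*(-29))*sqrt(2) = -696*sqrt(2)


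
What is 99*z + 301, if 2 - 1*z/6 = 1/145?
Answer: 215311/145 ≈ 1484.9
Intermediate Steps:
z = 1734/145 (z = 12 - 6/145 = 1734/145 ≈ 11.959)
99*z + 301 = 99*(1734/145) + 301 = 171666/145 + 301 = 215311/145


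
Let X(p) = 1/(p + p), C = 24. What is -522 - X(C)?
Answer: -25057/48 ≈ -522.02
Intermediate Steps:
X(p) = 1/(2*p)
-522 - X(C) = -522 - 1/(2*24) = -522 - 1*1/48 = -522 - 1/48 = -25057/48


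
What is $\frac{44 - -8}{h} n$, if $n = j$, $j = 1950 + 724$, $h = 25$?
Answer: $\frac{139048}{25} \approx 5561.9$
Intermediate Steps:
$j = 2674$
$n = 2674$
$\frac{44 - -8}{h} n = \frac{44 - -8}{25} \cdot 2674 = \left(44 + 8\right) \frac{1}{25} \cdot 2674 = 52 \cdot \frac{1}{25} \cdot 2674 = \frac{52}{25} \cdot 2674 = \frac{139048}{25}$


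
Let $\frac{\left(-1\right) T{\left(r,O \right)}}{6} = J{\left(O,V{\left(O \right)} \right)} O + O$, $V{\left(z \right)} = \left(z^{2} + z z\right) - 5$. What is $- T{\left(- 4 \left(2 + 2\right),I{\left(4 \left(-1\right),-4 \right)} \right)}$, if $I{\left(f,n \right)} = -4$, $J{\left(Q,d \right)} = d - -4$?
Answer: $-768$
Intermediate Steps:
$V{\left(z \right)} = -5 + 2 z^{2}$ ($V{\left(z \right)} = \left(z^{2} + z^{2}\right) - 5 = 2 z^{2} - 5 = -5 + 2 z^{2}$)
$J{\left(Q,d \right)} = 4 + d$ ($J{\left(Q,d \right)} = d + 4 = 4 + d$)
$T{\left(r,O \right)} = - 6 O - 6 O \left(-1 + 2 O^{2}\right)$ ($T{\left(r,O \right)} = - 6 \left(\left(4 + \left(-5 + 2 O^{2}\right)\right) O + O\right) = - 6 \left(\left(-1 + 2 O^{2}\right) O + O\right) = - 6 \left(O \left(-1 + 2 O^{2}\right) + O\right) = - 6 \left(O + O \left(-1 + 2 O^{2}\right)\right) = - 6 O - 6 O \left(-1 + 2 O^{2}\right)$)
$- T{\left(- 4 \left(2 + 2\right),I{\left(4 \left(-1\right),-4 \right)} \right)} = - \left(-12\right) \left(-4\right)^{3} = - \left(-12\right) \left(-64\right) = \left(-1\right) 768 = -768$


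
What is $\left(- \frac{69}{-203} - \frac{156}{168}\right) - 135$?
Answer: $- \frac{55049}{406} \approx -135.59$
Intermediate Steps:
$\left(- \frac{69}{-203} - \frac{156}{168}\right) - 135 = \left(\left(-69\right) \left(- \frac{1}{203}\right) - \frac{13}{14}\right) - 135 = \left(\frac{69}{203} - \frac{13}{14}\right) - 135 = - \frac{239}{406} - 135 = - \frac{55049}{406}$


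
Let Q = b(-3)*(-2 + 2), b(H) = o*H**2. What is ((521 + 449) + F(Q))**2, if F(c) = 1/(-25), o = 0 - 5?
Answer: 588014001/625 ≈ 9.4082e+5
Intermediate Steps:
o = -5
b(H) = -5*H**2
Q = 0 (Q = (-5*(-3)**2)*(-2 + 2) = -5*9*0 = -45*0 = 0)
F(c) = -1/25
((521 + 449) + F(Q))**2 = ((521 + 449) - 1/25)**2 = (970 - 1/25)**2 = (24249/25)**2 = 588014001/625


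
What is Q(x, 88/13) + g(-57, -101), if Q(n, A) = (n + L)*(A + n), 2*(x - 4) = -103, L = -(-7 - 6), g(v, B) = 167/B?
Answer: 7371487/5252 ≈ 1403.6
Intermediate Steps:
L = 13 (L = -1*(-13) = 13)
x = -95/2 (x = 4 + (½)*(-103) = 4 - 103/2 = -95/2 ≈ -47.500)
Q(n, A) = (13 + n)*(A + n) (Q(n, A) = (n + 13)*(A + n) = (13 + n)*(A + n))
Q(x, 88/13) + g(-57, -101) = ((-95/2)² + 13*(88/13) + 13*(-95/2) + (88/13)*(-95/2)) + 167/(-101) = (9025/4 + 13*(88*(1/13)) - 1235/2 + (88*(1/13))*(-95/2)) + 167*(-1/101) = (9025/4 + 13*(88/13) - 1235/2 + (88/13)*(-95/2)) - 167/101 = (9025/4 + 88 - 1235/2 - 4180/13) - 167/101 = 73071/52 - 167/101 = 7371487/5252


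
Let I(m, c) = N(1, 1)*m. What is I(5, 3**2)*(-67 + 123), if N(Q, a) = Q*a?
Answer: 280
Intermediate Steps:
I(m, c) = m (I(m, c) = (1*1)*m = 1*m = m)
I(5, 3**2)*(-67 + 123) = 5*(-67 + 123) = 5*56 = 280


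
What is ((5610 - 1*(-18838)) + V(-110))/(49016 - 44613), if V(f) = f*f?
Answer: 36548/4403 ≈ 8.3007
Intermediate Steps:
V(f) = f**2
((5610 - 1*(-18838)) + V(-110))/(49016 - 44613) = ((5610 - 1*(-18838)) + (-110)**2)/(49016 - 44613) = ((5610 + 18838) + 12100)/4403 = (24448 + 12100)*(1/4403) = 36548*(1/4403) = 36548/4403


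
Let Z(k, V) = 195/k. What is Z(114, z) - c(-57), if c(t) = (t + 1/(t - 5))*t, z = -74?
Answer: -1913195/589 ≈ -3248.2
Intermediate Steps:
c(t) = t*(t + 1/(-5 + t)) (c(t) = (t + 1/(-5 + t))*t = t*(t + 1/(-5 + t)))
Z(114, z) - c(-57) = 195/114 - (-57)*(1 + (-57)² - 5*(-57))/(-5 - 57) = 195*(1/114) - (-57)*(1 + 3249 + 285)/(-62) = 65/38 - (-57)*(-1)*3535/62 = 65/38 - 1*201495/62 = 65/38 - 201495/62 = -1913195/589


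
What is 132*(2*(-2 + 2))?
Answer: 0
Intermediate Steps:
132*(2*(-2 + 2)) = 132*(2*0) = 132*0 = 0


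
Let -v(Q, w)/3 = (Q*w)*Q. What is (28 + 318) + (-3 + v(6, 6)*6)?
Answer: -3545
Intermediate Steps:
v(Q, w) = -3*w*Q² (v(Q, w) = -3*Q*w*Q = -3*w*Q²)
(28 + 318) + (-3 + v(6, 6)*6) = (28 + 318) + (-3 - 3*6*6²*6) = 346 + (-3 - 3*6*36*6) = 346 + (-3 - 648*6) = 346 + (-3 - 3888) = 346 - 3891 = -3545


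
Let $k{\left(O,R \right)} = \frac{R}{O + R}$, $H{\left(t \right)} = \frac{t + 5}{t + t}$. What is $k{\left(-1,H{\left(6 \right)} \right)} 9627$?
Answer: $-105897$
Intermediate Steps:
$H{\left(t \right)} = \frac{5 + t}{2 t}$
$k{\left(O,R \right)} = \frac{R}{O + R}$
$k{\left(-1,H{\left(6 \right)} \right)} 9627 = \frac{\frac{1}{2} \cdot \frac{1}{6} \left(5 + 6\right)}{-1 + \frac{5 + 6}{2 \cdot 6}} \cdot 9627 = \frac{\frac{1}{2} \cdot \frac{1}{6} \cdot 11}{-1 + \frac{1}{2} \cdot \frac{1}{6} \cdot 11} \cdot 9627 = \frac{11}{12 \left(-1 + \frac{11}{12}\right)} 9627 = \frac{11}{12 \left(- \frac{1}{12}\right)} 9627 = \frac{11}{12} \left(-12\right) 9627 = \left(-11\right) 9627 = -105897$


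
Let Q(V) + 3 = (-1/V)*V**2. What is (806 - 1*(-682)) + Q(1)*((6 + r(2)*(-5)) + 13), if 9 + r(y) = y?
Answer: 1272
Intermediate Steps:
r(y) = -9 + y
Q(V) = -3 - V (Q(V) = -3 + (-1/V)*V**2 = -3 - V)
(806 - 1*(-682)) + Q(1)*((6 + r(2)*(-5)) + 13) = (806 - 1*(-682)) + (-3 - 1*1)*((6 + (-9 + 2)*(-5)) + 13) = (806 + 682) + (-3 - 1)*((6 - 7*(-5)) + 13) = 1488 - 4*((6 + 35) + 13) = 1488 - 4*(41 + 13) = 1488 - 4*54 = 1488 - 216 = 1272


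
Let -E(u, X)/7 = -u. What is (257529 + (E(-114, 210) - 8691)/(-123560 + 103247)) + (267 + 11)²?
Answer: 2267021986/6771 ≈ 3.3481e+5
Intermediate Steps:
E(u, X) = 7*u (E(u, X) = -(-7)*u = 7*u)
(257529 + (E(-114, 210) - 8691)/(-123560 + 103247)) + (267 + 11)² = (257529 + (7*(-114) - 8691)/(-123560 + 103247)) + (267 + 11)² = (257529 + (-798 - 8691)/(-20313)) + 278² = (257529 - 9489*(-1/20313)) + 77284 = (257529 + 3163/6771) + 77284 = 1743732022/6771 + 77284 = 2267021986/6771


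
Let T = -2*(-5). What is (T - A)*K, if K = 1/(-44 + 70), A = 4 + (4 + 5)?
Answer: -3/26 ≈ -0.11538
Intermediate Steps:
A = 13 (A = 4 + 9 = 13)
T = 10
K = 1/26 ≈ 0.038462
(T - A)*K = (10 - 1*13)*(1/26) = (10 - 13)*(1/26) = -3*1/26 = -3/26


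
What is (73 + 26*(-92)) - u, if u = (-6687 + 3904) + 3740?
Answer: -3276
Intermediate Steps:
u = 957 (u = -2783 + 3740 = 957)
(73 + 26*(-92)) - u = (73 + 26*(-92)) - 1*957 = (73 - 2392) - 957 = -2319 - 957 = -3276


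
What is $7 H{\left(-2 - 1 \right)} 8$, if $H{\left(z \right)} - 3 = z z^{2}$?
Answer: $-1344$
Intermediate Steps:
$H{\left(z \right)} = 3 + z^{3}$ ($H{\left(z \right)} = 3 + z z^{2} = 3 + z^{3}$)
$7 H{\left(-2 - 1 \right)} 8 = 7 \left(3 + \left(-2 - 1\right)^{3}\right) 8 = 7 \left(3 + \left(-3\right)^{3}\right) 8 = 7 \left(3 - 27\right) 8 = 7 \left(-24\right) 8 = \left(-168\right) 8 = -1344$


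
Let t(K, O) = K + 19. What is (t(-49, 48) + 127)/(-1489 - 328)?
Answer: -97/1817 ≈ -0.053385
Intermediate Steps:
t(K, O) = 19 + K
(t(-49, 48) + 127)/(-1489 - 328) = ((19 - 49) + 127)/(-1489 - 328) = (-30 + 127)/(-1817) = 97*(-1/1817) = -97/1817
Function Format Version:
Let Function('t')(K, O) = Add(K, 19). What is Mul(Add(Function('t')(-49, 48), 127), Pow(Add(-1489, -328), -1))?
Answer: Rational(-97, 1817) ≈ -0.053385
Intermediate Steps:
Function('t')(K, O) = Add(19, K)
Mul(Add(Function('t')(-49, 48), 127), Pow(Add(-1489, -328), -1)) = Mul(Add(Add(19, -49), 127), Pow(Add(-1489, -328), -1)) = Mul(Add(-30, 127), Pow(-1817, -1)) = Mul(97, Rational(-1, 1817)) = Rational(-97, 1817)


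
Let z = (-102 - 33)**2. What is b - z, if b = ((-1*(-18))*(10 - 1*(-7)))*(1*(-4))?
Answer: -19449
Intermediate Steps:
z = 18225 (z = (-135)**2 = 18225)
b = -1224 (b = (18*(10 + 7))*(-4) = (18*17)*(-4) = 306*(-4) = -1224)
b - z = -1224 - 1*18225 = -1224 - 18225 = -19449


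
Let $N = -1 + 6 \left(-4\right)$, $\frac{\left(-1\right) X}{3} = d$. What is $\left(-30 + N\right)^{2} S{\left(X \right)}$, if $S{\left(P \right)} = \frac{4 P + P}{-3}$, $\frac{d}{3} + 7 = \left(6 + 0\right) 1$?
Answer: $-45375$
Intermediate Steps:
$d = -3$ ($d = -21 + 3 \left(6 + 0\right) 1 = -21 + 3 \cdot 6 \cdot 1 = -21 + 3 \cdot 6 = -21 + 18 = -3$)
$X = 9$ ($X = \left(-3\right) \left(-3\right) = 9$)
$S{\left(P \right)} = - \frac{5 P}{3}$ ($S{\left(P \right)} = 5 P \left(- \frac{1}{3}\right) = - \frac{5 P}{3}$)
$N = -25$ ($N = -1 - 24 = -25$)
$\left(-30 + N\right)^{2} S{\left(X \right)} = \left(-30 - 25\right)^{2} \left(\left(- \frac{5}{3}\right) 9\right) = \left(-55\right)^{2} \left(-15\right) = 3025 \left(-15\right) = -45375$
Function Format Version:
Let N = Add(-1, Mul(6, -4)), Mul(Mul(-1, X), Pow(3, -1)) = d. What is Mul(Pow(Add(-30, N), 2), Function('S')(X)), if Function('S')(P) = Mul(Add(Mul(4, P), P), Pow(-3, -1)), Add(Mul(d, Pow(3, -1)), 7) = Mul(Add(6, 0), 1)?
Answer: -45375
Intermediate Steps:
d = -3 (d = Add(-21, Mul(3, Mul(Add(6, 0), 1))) = Add(-21, Mul(3, Mul(6, 1))) = Add(-21, Mul(3, 6)) = Add(-21, 18) = -3)
X = 9 (X = Mul(-3, -3) = 9)
Function('S')(P) = Mul(Rational(-5, 3), P) (Function('S')(P) = Mul(Mul(5, P), Rational(-1, 3)) = Mul(Rational(-5, 3), P))
N = -25 (N = Add(-1, -24) = -25)
Mul(Pow(Add(-30, N), 2), Function('S')(X)) = Mul(Pow(Add(-30, -25), 2), Mul(Rational(-5, 3), 9)) = Mul(Pow(-55, 2), -15) = Mul(3025, -15) = -45375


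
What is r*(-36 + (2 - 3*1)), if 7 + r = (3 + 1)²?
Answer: -333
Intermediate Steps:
r = 9 (r = -7 + (3 + 1)² = -7 + 4² = -7 + 16 = 9)
r*(-36 + (2 - 3*1)) = 9*(-36 + (2 - 3*1)) = 9*(-36 + (2 - 3)) = 9*(-36 - 1) = 9*(-37) = -333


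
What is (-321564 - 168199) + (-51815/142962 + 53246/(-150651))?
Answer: -3516073836746041/7179122754 ≈ -4.8976e+5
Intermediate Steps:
(-321564 - 168199) + (-51815/142962 + 53246/(-150651)) = -489763 + (-51815*1/142962 + 53246*(-1/150651)) = -489763 + (-51815/142962 - 53246/150651) = -489763 - 5139378739/7179122754 = -3516073836746041/7179122754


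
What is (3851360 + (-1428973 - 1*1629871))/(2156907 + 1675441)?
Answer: 198129/958087 ≈ 0.20680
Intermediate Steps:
(3851360 + (-1428973 - 1*1629871))/(2156907 + 1675441) = (3851360 + (-1428973 - 1629871))/3832348 = (3851360 - 3058844)*(1/3832348) = 792516*(1/3832348) = 198129/958087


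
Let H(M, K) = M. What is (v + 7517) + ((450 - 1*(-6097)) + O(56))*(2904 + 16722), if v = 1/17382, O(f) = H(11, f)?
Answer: 2237321088151/17382 ≈ 1.2871e+8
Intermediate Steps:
O(f) = 11
v = 1/17382 ≈ 5.7531e-5
(v + 7517) + ((450 - 1*(-6097)) + O(56))*(2904 + 16722) = (1/17382 + 7517) + ((450 - 1*(-6097)) + 11)*(2904 + 16722) = 130660495/17382 + ((450 + 6097) + 11)*19626 = 130660495/17382 + (6547 + 11)*19626 = 130660495/17382 + 6558*19626 = 130660495/17382 + 128707308 = 2237321088151/17382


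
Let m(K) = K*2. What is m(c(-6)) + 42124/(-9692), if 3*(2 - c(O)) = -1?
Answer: 2329/7269 ≈ 0.32040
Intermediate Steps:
c(O) = 7/3 (c(O) = 2 - ⅓*(-1) = 2 + ⅓ = 7/3)
m(K) = 2*K
m(c(-6)) + 42124/(-9692) = 2*(7/3) + 42124/(-9692) = 14/3 + 42124*(-1/9692) = 14/3 - 10531/2423 = 2329/7269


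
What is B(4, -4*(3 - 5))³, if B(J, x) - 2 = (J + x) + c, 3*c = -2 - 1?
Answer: 2197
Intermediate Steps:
c = -1 (c = (-2 - 1)/3 = (⅓)*(-3) = -1)
B(J, x) = 1 + J + x (B(J, x) = 2 + ((J + x) - 1) = 2 + (-1 + J + x) = 1 + J + x)
B(4, -4*(3 - 5))³ = (1 + 4 - 4*(3 - 5))³ = (1 + 4 - 4*(-2))³ = (1 + 4 + 8)³ = 13³ = 2197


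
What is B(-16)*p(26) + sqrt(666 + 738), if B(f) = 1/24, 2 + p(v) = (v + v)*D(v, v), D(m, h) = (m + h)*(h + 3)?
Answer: 13069/4 + 6*sqrt(39) ≈ 3304.7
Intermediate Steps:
D(m, h) = (3 + h)*(h + m) (D(m, h) = (h + m)*(3 + h) = (3 + h)*(h + m))
p(v) = -2 + 2*v*(2*v**2 + 6*v) (p(v) = -2 + (v + v)*(v**2 + 3*v + 3*v + v*v) = -2 + (2*v)*(v**2 + 3*v + 3*v + v**2) = -2 + (2*v)*(2*v**2 + 6*v) = -2 + 2*v*(2*v**2 + 6*v))
B(f) = 1/24
B(-16)*p(26) + sqrt(666 + 738) = (-2 + 4*26**2*(3 + 26))/24 + sqrt(666 + 738) = (-2 + 4*676*29)/24 + sqrt(1404) = (-2 + 78416)/24 + 6*sqrt(39) = (1/24)*78414 + 6*sqrt(39) = 13069/4 + 6*sqrt(39)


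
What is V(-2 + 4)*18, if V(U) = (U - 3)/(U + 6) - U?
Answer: -153/4 ≈ -38.250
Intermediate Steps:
V(U) = -U + (-3 + U)/(6 + U) (V(U) = (-3 + U)/(6 + U) - U = -U + (-3 + U)/(6 + U))
V(-2 + 4)*18 = ((-3 - (-2 + 4)² - 5*(-2 + 4))/(6 + (-2 + 4)))*18 = ((-3 - 1*2² - 5*2)/(6 + 2))*18 = ((-3 - 1*4 - 10)/8)*18 = ((-3 - 4 - 10)/8)*18 = ((⅛)*(-17))*18 = -17/8*18 = -153/4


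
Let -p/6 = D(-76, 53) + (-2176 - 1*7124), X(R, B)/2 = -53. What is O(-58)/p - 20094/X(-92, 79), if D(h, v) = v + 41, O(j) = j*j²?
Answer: 136153789/731877 ≈ 186.03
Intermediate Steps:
X(R, B) = -106 (X(R, B) = 2*(-53) = -106)
O(j) = j³
D(h, v) = 41 + v
p = 55236 (p = -6*((41 + 53) + (-2176 - 1*7124)) = -6*(94 + (-2176 - 7124)) = -6*(94 - 9300) = -6*(-9206) = 55236)
O(-58)/p - 20094/X(-92, 79) = (-58)³/55236 - 20094/(-106) = -195112*1/55236 - 20094*(-1/106) = -48778/13809 + 10047/53 = 136153789/731877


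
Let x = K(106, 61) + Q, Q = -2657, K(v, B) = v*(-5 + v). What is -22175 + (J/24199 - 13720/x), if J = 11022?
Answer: -4319439922627/194777751 ≈ -22176.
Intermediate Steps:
x = 8049 (x = 106*(-5 + 106) - 2657 = 106*101 - 2657 = 10706 - 2657 = 8049)
-22175 + (J/24199 - 13720/x) = -22175 + (11022/24199 - 13720/8049) = -22175 - 243294202/194777751 = -4319439922627/194777751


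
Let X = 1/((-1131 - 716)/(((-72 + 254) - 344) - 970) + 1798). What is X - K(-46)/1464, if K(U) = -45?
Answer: 31110161/994145304 ≈ 0.031293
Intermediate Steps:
X = 1132/2037183 (X = 1/(-1847/((182 - 344) - 970) + 1798) = 1/(-1847/(-162 - 970) + 1798) = 1/(-1847/(-1132) + 1798) = 1/(-1847*(-1/1132) + 1798) = 1/(1847/1132 + 1798) = 1/(2037183/1132) = 1132/2037183 ≈ 0.00055567)
X - K(-46)/1464 = 1132/2037183 - (-45)/1464 = 1132/2037183 - 1*(-15/488) = 1132/2037183 + 15/488 = 31110161/994145304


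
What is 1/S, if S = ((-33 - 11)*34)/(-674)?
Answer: 337/748 ≈ 0.45053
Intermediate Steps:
S = 748/337 (S = -44*34*(-1/674) = -1496*(-1/674) = 748/337 ≈ 2.2196)
1/S = 1/(748/337) = 337/748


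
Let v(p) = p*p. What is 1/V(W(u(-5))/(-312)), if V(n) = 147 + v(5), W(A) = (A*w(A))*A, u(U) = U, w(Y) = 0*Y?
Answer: 1/172 ≈ 0.0058140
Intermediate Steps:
w(Y) = 0
v(p) = p²
W(A) = 0 (W(A) = (A*0)*A = 0*A = 0)
V(n) = 172 (V(n) = 147 + 5² = 147 + 25 = 172)
1/V(W(u(-5))/(-312)) = 1/172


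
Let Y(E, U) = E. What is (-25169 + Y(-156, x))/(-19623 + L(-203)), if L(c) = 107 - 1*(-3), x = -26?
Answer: 25325/19513 ≈ 1.2979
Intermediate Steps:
L(c) = 110 (L(c) = 107 + 3 = 110)
(-25169 + Y(-156, x))/(-19623 + L(-203)) = (-25169 - 156)/(-19623 + 110) = -25325/(-19513) = -25325*(-1/19513) = 25325/19513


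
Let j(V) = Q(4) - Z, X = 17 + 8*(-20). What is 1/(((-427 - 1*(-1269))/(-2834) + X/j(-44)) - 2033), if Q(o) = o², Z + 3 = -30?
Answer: -69433/141380549 ≈ -0.00049111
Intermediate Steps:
Z = -33 (Z = -3 - 30 = -33)
X = -143 (X = 17 - 160 = -143)
j(V) = 49 (j(V) = 4² - 1*(-33) = 16 + 33 = 49)
1/(((-427 - 1*(-1269))/(-2834) + X/j(-44)) - 2033) = 1/(((-427 - 1*(-1269))/(-2834) - 143/49) - 2033) = 1/(((-427 + 1269)*(-1/2834) - 143*1/49) - 2033) = 1/((842*(-1/2834) - 143/49) - 2033) = 1/((-421/1417 - 143/49) - 2033) = 1/(-223260/69433 - 2033) = 1/(-141380549/69433) = -69433/141380549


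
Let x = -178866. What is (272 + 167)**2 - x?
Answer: 371587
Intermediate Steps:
(272 + 167)**2 - x = (272 + 167)**2 - 1*(-178866) = 439**2 + 178866 = 192721 + 178866 = 371587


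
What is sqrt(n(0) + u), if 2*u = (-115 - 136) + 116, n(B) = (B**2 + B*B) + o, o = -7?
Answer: I*sqrt(298)/2 ≈ 8.6313*I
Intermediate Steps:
n(B) = -7 + 2*B**2 (n(B) = (B**2 + B*B) - 7 = (B**2 + B**2) - 7 = 2*B**2 - 7 = -7 + 2*B**2)
u = -135/2 (u = ((-115 - 136) + 116)/2 = (-251 + 116)/2 = (1/2)*(-135) = -135/2 ≈ -67.500)
sqrt(n(0) + u) = sqrt((-7 + 2*0**2) - 135/2) = sqrt((-7 + 2*0) - 135/2) = sqrt((-7 + 0) - 135/2) = sqrt(-7 - 135/2) = sqrt(-149/2) = I*sqrt(298)/2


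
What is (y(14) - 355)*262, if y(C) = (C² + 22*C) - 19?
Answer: 34060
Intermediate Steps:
y(C) = -19 + C² + 22*C
(y(14) - 355)*262 = ((-19 + 14² + 22*14) - 355)*262 = ((-19 + 196 + 308) - 355)*262 = (485 - 355)*262 = 130*262 = 34060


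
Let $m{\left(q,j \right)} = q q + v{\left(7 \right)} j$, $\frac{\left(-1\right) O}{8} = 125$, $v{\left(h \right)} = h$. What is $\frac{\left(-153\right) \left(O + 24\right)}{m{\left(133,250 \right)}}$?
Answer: $\frac{149328}{19439} \approx 7.6819$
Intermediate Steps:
$O = -1000$ ($O = \left(-8\right) 125 = -1000$)
$m{\left(q,j \right)} = q^{2} + 7 j$ ($m{\left(q,j \right)} = q q + 7 j = q^{2} + 7 j$)
$\frac{\left(-153\right) \left(O + 24\right)}{m{\left(133,250 \right)}} = \frac{\left(-153\right) \left(-1000 + 24\right)}{133^{2} + 7 \cdot 250} = \frac{\left(-153\right) \left(-976\right)}{17689 + 1750} = \frac{149328}{19439}$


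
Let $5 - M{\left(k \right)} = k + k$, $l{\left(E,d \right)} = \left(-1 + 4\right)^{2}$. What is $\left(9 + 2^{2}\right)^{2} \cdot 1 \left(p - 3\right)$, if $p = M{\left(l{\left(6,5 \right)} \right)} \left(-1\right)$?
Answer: $1690$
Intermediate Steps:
$l{\left(E,d \right)} = 9$ ($l{\left(E,d \right)} = 3^{2} = 9$)
$M{\left(k \right)} = 5 - 2 k$ ($M{\left(k \right)} = 5 - \left(k + k\right) = 5 - 2 k$)
$p = 13$ ($p = \left(5 - 18\right) \left(-1\right) = \left(-13\right) \left(-1\right) = 13$)
$\left(9 + 2^{2}\right)^{2} \cdot 1 \left(p - 3\right) = \left(9 + 2^{2}\right)^{2} \cdot 1 \left(13 - 3\right) = \left(9 + 4\right)^{2} \cdot 1 \cdot 10 = 13^{2} \cdot 10 = 169 \cdot 10 = 1690$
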